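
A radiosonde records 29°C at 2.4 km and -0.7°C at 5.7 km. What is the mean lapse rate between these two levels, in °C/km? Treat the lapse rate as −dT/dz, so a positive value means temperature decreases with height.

Γ = −ΔT/Δz = (29 − (-0.7)) / (5700 − 2400) m
  = 29.7°C / 3.3 km = 9°C/km

9°C/km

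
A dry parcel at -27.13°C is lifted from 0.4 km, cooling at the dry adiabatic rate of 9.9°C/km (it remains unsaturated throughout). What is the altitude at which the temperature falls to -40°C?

Height above start = (-27.13 − (-40)) / 9.9 = 1.3 km
Altitude = 400 m + 1300 m = 1700 m

1.7 km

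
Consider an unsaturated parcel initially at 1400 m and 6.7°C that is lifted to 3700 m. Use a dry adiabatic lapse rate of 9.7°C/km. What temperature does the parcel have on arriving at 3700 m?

-15.61°C

1400–3700 m, dry adiabatic: Δz = 2.3 km ⇒ ΔT = -22.31°C; T = -15.61°C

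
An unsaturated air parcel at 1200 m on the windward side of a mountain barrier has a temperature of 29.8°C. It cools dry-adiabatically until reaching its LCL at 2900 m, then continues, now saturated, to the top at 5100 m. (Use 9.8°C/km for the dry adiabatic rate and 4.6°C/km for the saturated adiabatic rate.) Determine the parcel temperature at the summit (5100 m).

Dry to 2900 m: -9.8 × 1.7 km = -16.66°C, so T = 13.14°C.
Saturated to 5100 m: -4.6 × 2.2 km = -10.12°C, so T = 3.02°C.

3.02°C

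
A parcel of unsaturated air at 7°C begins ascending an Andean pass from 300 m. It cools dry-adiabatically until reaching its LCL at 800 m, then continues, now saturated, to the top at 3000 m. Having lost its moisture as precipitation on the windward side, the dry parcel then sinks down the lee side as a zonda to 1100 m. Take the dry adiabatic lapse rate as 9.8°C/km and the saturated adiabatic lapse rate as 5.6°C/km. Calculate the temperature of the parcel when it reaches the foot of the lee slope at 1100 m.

300 → 800 m (dry, 9.8°C/km): ΔT = -9.8 × 0.5 = -4.9°C → T = 2.1°C
800 → 3000 m (saturated, 5.6°C/km): ΔT = -5.6 × 2.2 = -12.32°C → T = -10.22°C
3000 → 1100 m (dry descent, 9.8°C/km): ΔT = +9.8 × 1.9 = +18.62°C → T = 8.4°C

8.4°C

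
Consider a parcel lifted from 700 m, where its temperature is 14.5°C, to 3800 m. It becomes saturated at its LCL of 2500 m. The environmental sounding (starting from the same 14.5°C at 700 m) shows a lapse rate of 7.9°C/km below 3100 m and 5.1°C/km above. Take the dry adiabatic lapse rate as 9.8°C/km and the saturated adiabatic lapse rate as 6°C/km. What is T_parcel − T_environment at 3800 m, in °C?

Parcel:
  From 700 m to 2500 m (dry): cools by 9.8 × 1.8 = 17.64°C, giving -3.14°C.
  From 2500 m to 3800 m (saturated): cools by 6 × 1.3 = 7.8°C, giving -10.94°C.
Environment:
  From 700 m to 3100 m (environment, lower layer): cools by 7.9 × 2.4 = 18.96°C, giving -4.46°C.
  From 3100 m to 3800 m (environment, upper layer): cools by 5.1 × 0.7 = 3.57°C, giving -8.03°C.
T_parcel − T_env = -10.94 − (-8.03) = -2.91°C

-2.91°C (parcel cooler than environment)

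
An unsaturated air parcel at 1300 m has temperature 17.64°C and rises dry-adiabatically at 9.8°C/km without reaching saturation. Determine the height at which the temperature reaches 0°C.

3100 m

Height above start = (17.64 − 0) / 9.8 = 1.8 km
Altitude = 1300 m + 1800 m = 3100 m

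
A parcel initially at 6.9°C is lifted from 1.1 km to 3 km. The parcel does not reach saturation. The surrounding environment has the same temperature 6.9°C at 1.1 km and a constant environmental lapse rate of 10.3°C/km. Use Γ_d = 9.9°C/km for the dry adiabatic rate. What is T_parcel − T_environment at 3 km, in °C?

+0.76°C (parcel warmer than environment)

Parcel:
  1100 → 3000 m (dry, 9.9°C/km): ΔT = -9.9 × 1.9 = -18.81°C → T = -11.91°C
Environment:
  1100 → 3000 m (environment, 10.3°C/km): ΔT = -10.3 × 1.9 = -19.57°C → T = -12.67°C
T_parcel − T_env = -11.91 − (-12.67) = +0.76°C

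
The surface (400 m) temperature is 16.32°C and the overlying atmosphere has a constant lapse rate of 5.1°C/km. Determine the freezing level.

3600 m

Height above start = (16.32 − 0) / 5.1 = 3.2 km
Altitude = 400 m + 3200 m = 3600 m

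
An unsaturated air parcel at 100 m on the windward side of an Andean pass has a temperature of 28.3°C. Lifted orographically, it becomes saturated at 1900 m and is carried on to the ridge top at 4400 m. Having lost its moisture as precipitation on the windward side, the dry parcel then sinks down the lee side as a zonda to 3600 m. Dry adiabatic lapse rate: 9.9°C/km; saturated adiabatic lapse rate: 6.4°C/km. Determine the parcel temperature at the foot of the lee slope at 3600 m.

Dry to 1900 m: -9.9 × 1.8 km = -17.82°C, so T = 10.48°C.
Saturated to 4400 m: -6.4 × 2.5 km = -16°C, so T = -5.52°C.
Dry descent to 3600 m: +9.9 × 0.8 km = +7.92°C, so T = 2.4°C.

2.4°C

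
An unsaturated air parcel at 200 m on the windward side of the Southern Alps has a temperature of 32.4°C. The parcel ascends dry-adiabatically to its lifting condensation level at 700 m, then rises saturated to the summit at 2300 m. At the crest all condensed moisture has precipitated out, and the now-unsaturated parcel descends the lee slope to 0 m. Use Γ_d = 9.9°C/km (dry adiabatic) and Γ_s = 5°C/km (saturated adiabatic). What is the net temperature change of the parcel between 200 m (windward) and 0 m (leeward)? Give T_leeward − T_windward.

Dry to 700 m: -9.9 × 0.5 km = -4.95°C, so T = 27.45°C.
Saturated to 2300 m: -5 × 1.6 km = -8°C, so T = 19.45°C.
Dry descent to 0 m: +9.9 × 2.3 km = +22.77°C, so T = 42.22°C.
Net change vs windward start: 42.22 − 32.4 = +9.82°C

+9.82°C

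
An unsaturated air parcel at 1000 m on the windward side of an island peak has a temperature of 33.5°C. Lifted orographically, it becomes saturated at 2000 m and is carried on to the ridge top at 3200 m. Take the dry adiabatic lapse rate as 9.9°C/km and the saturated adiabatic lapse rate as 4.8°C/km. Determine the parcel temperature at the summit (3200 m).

1000 → 2000 m (dry, 9.9°C/km): ΔT = -9.9 × 1 = -9.9°C → T = 23.6°C
2000 → 3200 m (saturated, 4.8°C/km): ΔT = -4.8 × 1.2 = -5.76°C → T = 17.84°C

17.84°C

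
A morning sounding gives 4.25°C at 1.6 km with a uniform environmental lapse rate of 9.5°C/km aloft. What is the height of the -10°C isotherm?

Height above start = (4.25 − (-10)) / 9.5 = 1.5 km
Altitude = 1600 m + 1500 m = 3100 m

3.1 km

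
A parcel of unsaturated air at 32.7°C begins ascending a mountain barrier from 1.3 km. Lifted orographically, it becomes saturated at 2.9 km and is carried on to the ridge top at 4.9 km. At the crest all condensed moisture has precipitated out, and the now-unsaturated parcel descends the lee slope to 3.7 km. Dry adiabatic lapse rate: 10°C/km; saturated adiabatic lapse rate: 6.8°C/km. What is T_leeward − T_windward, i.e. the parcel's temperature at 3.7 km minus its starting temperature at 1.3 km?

From 1300 m to 2900 m (dry): cools by 10 × 1.6 = 16°C, giving 16.7°C.
From 2900 m to 4900 m (saturated): cools by 6.8 × 2 = 13.6°C, giving 3.1°C.
From 4900 m to 3700 m (dry descent): warms by 10 × 1.2 = 12°C, giving 15.1°C.
Net change vs windward start: 15.1 − 32.7 = -17.6°C

-17.6°C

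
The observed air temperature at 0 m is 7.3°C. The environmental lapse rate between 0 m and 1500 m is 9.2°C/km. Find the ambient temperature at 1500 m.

-6.5°C

Environmental to 1500 m: -9.2 × 1.5 km = -13.8°C, so T = -6.5°C.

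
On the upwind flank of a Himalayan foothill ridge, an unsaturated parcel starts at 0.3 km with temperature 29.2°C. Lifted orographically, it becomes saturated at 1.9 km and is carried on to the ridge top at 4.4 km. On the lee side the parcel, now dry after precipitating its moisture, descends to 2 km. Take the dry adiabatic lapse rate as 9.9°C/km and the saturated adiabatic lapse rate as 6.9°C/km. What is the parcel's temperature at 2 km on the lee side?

19.87°C

300–1900 m, dry: Δz = 1.6 km ⇒ ΔT = -15.84°C; T = 13.36°C
1900–4400 m, saturated: Δz = 2.5 km ⇒ ΔT = -17.25°C; T = -3.89°C
4400–2000 m, dry descent: Δz = 2.4 km ⇒ ΔT = +23.76°C; T = 19.87°C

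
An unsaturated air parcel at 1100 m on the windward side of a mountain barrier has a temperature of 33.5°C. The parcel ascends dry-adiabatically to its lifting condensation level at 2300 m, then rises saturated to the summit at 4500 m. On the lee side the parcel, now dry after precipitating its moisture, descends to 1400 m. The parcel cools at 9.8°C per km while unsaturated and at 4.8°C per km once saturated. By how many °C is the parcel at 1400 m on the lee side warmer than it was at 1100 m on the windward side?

+8.06°C

1100 → 2300 m (dry, 9.8°C/km): ΔT = -9.8 × 1.2 = -11.76°C → T = 21.74°C
2300 → 4500 m (saturated, 4.8°C/km): ΔT = -4.8 × 2.2 = -10.56°C → T = 11.18°C
4500 → 1400 m (dry descent, 9.8°C/km): ΔT = +9.8 × 3.1 = +30.38°C → T = 41.56°C
Net change vs windward start: 41.56 − 33.5 = +8.06°C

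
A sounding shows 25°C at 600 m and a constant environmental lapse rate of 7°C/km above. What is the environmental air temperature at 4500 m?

From 600 m to 4500 m (environmental): cools by 7 × 3.9 = 27.3°C, giving -2.3°C.

-2.3°C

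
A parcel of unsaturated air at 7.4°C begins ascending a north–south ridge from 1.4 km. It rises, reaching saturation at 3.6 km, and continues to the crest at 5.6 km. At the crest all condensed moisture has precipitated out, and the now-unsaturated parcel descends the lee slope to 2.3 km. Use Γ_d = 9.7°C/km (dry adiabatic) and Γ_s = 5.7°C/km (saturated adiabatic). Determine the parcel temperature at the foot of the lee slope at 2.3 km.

6.67°C

From 1400 m to 3600 m (dry): cools by 9.7 × 2.2 = 21.34°C, giving -13.94°C.
From 3600 m to 5600 m (saturated): cools by 5.7 × 2 = 11.4°C, giving -25.34°C.
From 5600 m to 2300 m (dry descent): warms by 9.7 × 3.3 = 32.01°C, giving 6.67°C.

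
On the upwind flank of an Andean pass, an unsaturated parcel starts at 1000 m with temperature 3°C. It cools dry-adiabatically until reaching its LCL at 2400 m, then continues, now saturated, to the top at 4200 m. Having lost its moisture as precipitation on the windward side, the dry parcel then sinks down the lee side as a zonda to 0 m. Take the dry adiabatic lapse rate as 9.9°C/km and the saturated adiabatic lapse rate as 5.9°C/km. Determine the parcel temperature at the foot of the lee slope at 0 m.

From 1000 m to 2400 m (dry): cools by 9.9 × 1.4 = 13.86°C, giving -10.86°C.
From 2400 m to 4200 m (saturated): cools by 5.9 × 1.8 = 10.62°C, giving -21.48°C.
From 4200 m to 0 m (dry descent): warms by 9.9 × 4.2 = 41.58°C, giving 20.1°C.

20.1°C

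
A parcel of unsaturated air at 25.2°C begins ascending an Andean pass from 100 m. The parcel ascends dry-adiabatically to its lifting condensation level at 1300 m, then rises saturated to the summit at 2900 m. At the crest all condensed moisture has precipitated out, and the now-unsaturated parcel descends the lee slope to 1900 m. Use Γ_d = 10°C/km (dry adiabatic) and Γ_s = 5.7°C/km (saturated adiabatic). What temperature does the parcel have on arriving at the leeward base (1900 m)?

100–1300 m, dry: Δz = 1.2 km ⇒ ΔT = -12°C; T = 13.2°C
1300–2900 m, saturated: Δz = 1.6 km ⇒ ΔT = -9.12°C; T = 4.08°C
2900–1900 m, dry descent: Δz = 1 km ⇒ ΔT = +10°C; T = 14.08°C

14.08°C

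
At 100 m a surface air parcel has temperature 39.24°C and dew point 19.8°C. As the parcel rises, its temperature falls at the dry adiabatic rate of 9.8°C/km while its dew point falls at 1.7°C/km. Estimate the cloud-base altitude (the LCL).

T and T_d converge at 9.8 − 1.7 = 8.1°C per km
Height above start = (39.24 − 19.8) / 8.1 = 2.4 km
LCL altitude = 100 m + 2400 m = 2500 m

2500 m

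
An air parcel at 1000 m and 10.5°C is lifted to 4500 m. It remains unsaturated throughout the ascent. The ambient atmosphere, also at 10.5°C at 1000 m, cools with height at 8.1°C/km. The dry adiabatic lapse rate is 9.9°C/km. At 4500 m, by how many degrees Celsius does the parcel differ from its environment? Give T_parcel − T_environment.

-6.3°C (parcel cooler than environment)

Parcel:
  1000 → 4500 m (dry, 9.9°C/km): ΔT = -9.9 × 3.5 = -34.65°C → T = -24.15°C
Environment:
  1000 → 4500 m (environment, 8.1°C/km): ΔT = -8.1 × 3.5 = -28.35°C → T = -17.85°C
T_parcel − T_env = -24.15 − (-17.85) = -6.3°C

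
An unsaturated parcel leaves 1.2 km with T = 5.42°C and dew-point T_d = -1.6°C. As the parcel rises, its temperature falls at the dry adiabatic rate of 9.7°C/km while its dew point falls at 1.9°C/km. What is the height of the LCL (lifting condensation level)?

T and T_d converge at 9.7 − 1.9 = 7.8°C per km
Height above start = (5.42 − (-1.6)) / 7.8 = 0.9 km
LCL altitude = 1200 m + 900 m = 2100 m

2.1 km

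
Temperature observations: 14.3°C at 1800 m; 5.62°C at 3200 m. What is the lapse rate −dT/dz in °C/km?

Γ = −ΔT/Δz = (14.3 − 5.62) / (3200 − 1800) m
  = 8.68°C / 1.4 km = 6.2°C/km

6.2°C/km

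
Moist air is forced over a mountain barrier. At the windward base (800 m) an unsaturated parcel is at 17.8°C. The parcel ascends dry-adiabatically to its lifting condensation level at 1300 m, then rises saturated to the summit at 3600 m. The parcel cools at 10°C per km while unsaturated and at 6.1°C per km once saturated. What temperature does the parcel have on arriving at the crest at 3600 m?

800 → 1300 m (dry, 10°C/km): ΔT = -10 × 0.5 = -5°C → T = 12.8°C
1300 → 3600 m (saturated, 6.1°C/km): ΔT = -6.1 × 2.3 = -14.03°C → T = -1.23°C

-1.23°C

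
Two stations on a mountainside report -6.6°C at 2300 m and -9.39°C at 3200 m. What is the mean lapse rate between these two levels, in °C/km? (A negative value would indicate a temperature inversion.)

3.1°C/km

Γ = −ΔT/Δz = (-6.6 − (-9.39)) / (3200 − 2300) m
  = 2.79°C / 0.9 km = 3.1°C/km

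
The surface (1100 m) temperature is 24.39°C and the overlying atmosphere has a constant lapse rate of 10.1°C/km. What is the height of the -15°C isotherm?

5000 m

Height above start = (24.39 − (-15)) / 10.1 = 3.9 km
Altitude = 1100 m + 3900 m = 5000 m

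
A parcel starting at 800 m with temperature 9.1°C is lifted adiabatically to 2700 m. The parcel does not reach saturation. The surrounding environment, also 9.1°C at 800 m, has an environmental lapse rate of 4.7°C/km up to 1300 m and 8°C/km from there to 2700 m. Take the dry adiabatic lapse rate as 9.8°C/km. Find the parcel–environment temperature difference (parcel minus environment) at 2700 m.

-5.07°C (parcel cooler than environment)

Parcel:
  800–2700 m, dry: Δz = 1.9 km ⇒ ΔT = -18.62°C; T = -9.52°C
Environment:
  800–1300 m, environment, lower layer: Δz = 0.5 km ⇒ ΔT = -2.35°C; T = 6.75°C
  1300–2700 m, environment, upper layer: Δz = 1.4 km ⇒ ΔT = -11.2°C; T = -4.45°C
T_parcel − T_env = -9.52 − (-4.45) = -5.07°C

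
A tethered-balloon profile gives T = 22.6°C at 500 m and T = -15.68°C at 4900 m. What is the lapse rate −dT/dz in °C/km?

Γ = −ΔT/Δz = (22.6 − (-15.68)) / (4900 − 500) m
  = 38.28°C / 4.4 km = 8.7°C/km

8.7°C/km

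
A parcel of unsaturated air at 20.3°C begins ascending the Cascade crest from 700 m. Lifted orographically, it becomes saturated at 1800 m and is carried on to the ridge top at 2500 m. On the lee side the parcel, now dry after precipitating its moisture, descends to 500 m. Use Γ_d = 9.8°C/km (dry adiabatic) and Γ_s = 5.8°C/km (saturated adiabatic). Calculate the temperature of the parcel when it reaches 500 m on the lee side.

25.06°C

Dry to 1800 m: -9.8 × 1.1 km = -10.78°C, so T = 9.52°C.
Saturated to 2500 m: -5.8 × 0.7 km = -4.06°C, so T = 5.46°C.
Dry descent to 500 m: +9.8 × 2 km = +19.6°C, so T = 25.06°C.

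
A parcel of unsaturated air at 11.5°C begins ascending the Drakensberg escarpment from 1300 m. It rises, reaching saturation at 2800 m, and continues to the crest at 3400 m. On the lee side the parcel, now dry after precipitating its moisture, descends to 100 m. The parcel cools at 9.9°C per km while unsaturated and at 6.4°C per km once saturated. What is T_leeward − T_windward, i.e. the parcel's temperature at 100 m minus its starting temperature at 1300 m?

From 1300 m to 2800 m (dry): cools by 9.9 × 1.5 = 14.85°C, giving -3.35°C.
From 2800 m to 3400 m (saturated): cools by 6.4 × 0.6 = 3.84°C, giving -7.19°C.
From 3400 m to 100 m (dry descent): warms by 9.9 × 3.3 = 32.67°C, giving 25.48°C.
Net change vs windward start: 25.48 − 11.5 = +13.98°C

+13.98°C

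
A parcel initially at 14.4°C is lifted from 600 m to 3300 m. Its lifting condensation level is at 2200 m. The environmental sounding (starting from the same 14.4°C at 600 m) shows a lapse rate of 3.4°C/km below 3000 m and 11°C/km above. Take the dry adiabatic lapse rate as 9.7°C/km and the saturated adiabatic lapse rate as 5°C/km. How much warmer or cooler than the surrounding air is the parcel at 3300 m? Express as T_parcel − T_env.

-9.56°C (parcel cooler than environment)

Parcel:
  600–2200 m, dry: Δz = 1.6 km ⇒ ΔT = -15.52°C; T = -1.12°C
  2200–3300 m, saturated: Δz = 1.1 km ⇒ ΔT = -5.5°C; T = -6.62°C
Environment:
  600–3000 m, environment, lower layer: Δz = 2.4 km ⇒ ΔT = -8.16°C; T = 6.24°C
  3000–3300 m, environment, upper layer: Δz = 0.3 km ⇒ ΔT = -3.3°C; T = 2.94°C
T_parcel − T_env = -6.62 − 2.94 = -9.56°C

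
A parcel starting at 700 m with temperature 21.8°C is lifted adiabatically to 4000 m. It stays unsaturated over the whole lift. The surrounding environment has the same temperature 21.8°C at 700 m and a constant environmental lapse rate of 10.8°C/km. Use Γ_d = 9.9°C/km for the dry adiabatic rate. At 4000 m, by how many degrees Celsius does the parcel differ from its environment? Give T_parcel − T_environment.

Parcel:
  Dry to 4000 m: -9.9 × 3.3 km = -32.67°C, so T = -10.87°C.
Environment:
  Environment to 4000 m: -10.8 × 3.3 km = -35.64°C, so T = -13.84°C.
T_parcel − T_env = -10.87 − (-13.84) = +2.97°C

+2.97°C (parcel warmer than environment)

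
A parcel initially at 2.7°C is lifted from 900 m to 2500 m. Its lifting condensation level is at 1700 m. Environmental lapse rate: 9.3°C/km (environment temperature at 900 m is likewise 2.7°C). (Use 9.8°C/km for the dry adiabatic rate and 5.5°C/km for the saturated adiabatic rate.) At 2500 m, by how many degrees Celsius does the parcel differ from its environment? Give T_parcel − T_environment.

Parcel:
  900 → 1700 m (dry, 9.8°C/km): ΔT = -9.8 × 0.8 = -7.84°C → T = -5.14°C
  1700 → 2500 m (saturated, 5.5°C/km): ΔT = -5.5 × 0.8 = -4.4°C → T = -9.54°C
Environment:
  900 → 2500 m (environment, 9.3°C/km): ΔT = -9.3 × 1.6 = -14.88°C → T = -12.18°C
T_parcel − T_env = -9.54 − (-12.18) = +2.64°C

+2.64°C (parcel warmer than environment)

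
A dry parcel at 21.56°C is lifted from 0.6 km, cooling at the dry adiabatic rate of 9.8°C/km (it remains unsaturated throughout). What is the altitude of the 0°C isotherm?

2.8 km

Height above start = (21.56 − 0) / 9.8 = 2.2 km
Altitude = 600 m + 2200 m = 2800 m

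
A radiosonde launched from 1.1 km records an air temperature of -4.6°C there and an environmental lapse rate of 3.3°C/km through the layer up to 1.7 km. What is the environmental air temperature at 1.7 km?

1100 → 1700 m (environmental, 3.3°C/km): ΔT = -3.3 × 0.6 = -1.98°C → T = -6.58°C

-6.58°C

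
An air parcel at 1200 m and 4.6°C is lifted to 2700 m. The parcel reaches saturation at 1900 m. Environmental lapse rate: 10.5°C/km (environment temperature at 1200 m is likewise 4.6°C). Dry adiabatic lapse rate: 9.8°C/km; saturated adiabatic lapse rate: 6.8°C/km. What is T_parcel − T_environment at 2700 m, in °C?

+3.45°C (parcel warmer than environment)

Parcel:
  1200–1900 m, dry: Δz = 0.7 km ⇒ ΔT = -6.86°C; T = -2.26°C
  1900–2700 m, saturated: Δz = 0.8 km ⇒ ΔT = -5.44°C; T = -7.7°C
Environment:
  1200–2700 m, environment: Δz = 1.5 km ⇒ ΔT = -15.75°C; T = -11.15°C
T_parcel − T_env = -7.7 − (-11.15) = +3.45°C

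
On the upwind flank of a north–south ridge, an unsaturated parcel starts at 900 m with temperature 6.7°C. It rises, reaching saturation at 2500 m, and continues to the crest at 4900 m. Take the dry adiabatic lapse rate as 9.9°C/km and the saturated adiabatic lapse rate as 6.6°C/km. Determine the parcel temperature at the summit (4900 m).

Dry to 2500 m: -9.9 × 1.6 km = -15.84°C, so T = -9.14°C.
Saturated to 4900 m: -6.6 × 2.4 km = -15.84°C, so T = -24.98°C.

-24.98°C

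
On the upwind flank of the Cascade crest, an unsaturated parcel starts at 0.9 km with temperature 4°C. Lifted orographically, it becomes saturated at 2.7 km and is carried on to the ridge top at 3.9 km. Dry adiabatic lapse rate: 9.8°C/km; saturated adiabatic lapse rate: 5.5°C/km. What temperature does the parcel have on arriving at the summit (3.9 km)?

From 900 m to 2700 m (dry): cools by 9.8 × 1.8 = 17.64°C, giving -13.64°C.
From 2700 m to 3900 m (saturated): cools by 5.5 × 1.2 = 6.6°C, giving -20.24°C.

-20.24°C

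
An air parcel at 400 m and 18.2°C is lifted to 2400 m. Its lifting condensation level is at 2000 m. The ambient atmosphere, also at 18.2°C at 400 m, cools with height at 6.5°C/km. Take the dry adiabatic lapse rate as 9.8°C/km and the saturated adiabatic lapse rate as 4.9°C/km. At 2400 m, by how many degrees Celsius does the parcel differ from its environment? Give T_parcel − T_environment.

-4.64°C (parcel cooler than environment)

Parcel:
  From 400 m to 2000 m (dry): cools by 9.8 × 1.6 = 15.68°C, giving 2.52°C.
  From 2000 m to 2400 m (saturated): cools by 4.9 × 0.4 = 1.96°C, giving 0.56°C.
Environment:
  From 400 m to 2400 m (environment): cools by 6.5 × 2 = 13°C, giving 5.2°C.
T_parcel − T_env = 0.56 − 5.2 = -4.64°C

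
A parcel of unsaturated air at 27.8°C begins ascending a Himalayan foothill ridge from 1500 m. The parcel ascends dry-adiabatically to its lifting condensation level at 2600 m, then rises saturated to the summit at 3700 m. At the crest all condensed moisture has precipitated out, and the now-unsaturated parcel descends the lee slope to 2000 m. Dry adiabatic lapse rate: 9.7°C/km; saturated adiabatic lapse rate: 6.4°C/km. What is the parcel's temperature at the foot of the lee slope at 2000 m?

26.58°C

Dry to 2600 m: -9.7 × 1.1 km = -10.67°C, so T = 17.13°C.
Saturated to 3700 m: -6.4 × 1.1 km = -7.04°C, so T = 10.09°C.
Dry descent to 2000 m: +9.7 × 1.7 km = +16.49°C, so T = 26.58°C.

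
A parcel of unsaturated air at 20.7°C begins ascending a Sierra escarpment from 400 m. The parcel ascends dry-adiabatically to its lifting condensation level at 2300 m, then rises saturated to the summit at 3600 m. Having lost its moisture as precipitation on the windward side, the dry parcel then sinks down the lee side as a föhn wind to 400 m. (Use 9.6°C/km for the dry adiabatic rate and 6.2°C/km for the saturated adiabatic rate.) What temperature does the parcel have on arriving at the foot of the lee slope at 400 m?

25.12°C

400–2300 m, dry: Δz = 1.9 km ⇒ ΔT = -18.24°C; T = 2.46°C
2300–3600 m, saturated: Δz = 1.3 km ⇒ ΔT = -8.06°C; T = -5.6°C
3600–400 m, dry descent: Δz = 3.2 km ⇒ ΔT = +30.72°C; T = 25.12°C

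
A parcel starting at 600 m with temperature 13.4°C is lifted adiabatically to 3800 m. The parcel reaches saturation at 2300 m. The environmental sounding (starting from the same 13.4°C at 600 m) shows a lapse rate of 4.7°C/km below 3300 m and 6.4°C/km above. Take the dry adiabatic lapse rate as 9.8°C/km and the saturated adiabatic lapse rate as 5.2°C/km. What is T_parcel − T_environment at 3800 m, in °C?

-8.57°C (parcel cooler than environment)

Parcel:
  600 → 2300 m (dry, 9.8°C/km): ΔT = -9.8 × 1.7 = -16.66°C → T = -3.26°C
  2300 → 3800 m (saturated, 5.2°C/km): ΔT = -5.2 × 1.5 = -7.8°C → T = -11.06°C
Environment:
  600 → 3300 m (environment, lower layer, 4.7°C/km): ΔT = -4.7 × 2.7 = -12.69°C → T = 0.71°C
  3300 → 3800 m (environment, upper layer, 6.4°C/km): ΔT = -6.4 × 0.5 = -3.2°C → T = -2.49°C
T_parcel − T_env = -11.06 − (-2.49) = -8.57°C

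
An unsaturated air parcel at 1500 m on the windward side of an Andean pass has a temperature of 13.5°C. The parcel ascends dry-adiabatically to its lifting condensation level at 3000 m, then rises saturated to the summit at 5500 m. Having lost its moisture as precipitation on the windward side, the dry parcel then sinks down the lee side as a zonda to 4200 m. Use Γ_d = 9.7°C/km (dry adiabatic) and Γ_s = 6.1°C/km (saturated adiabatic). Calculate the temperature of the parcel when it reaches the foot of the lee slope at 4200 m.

1500–3000 m, dry: Δz = 1.5 km ⇒ ΔT = -14.55°C; T = -1.05°C
3000–5500 m, saturated: Δz = 2.5 km ⇒ ΔT = -15.25°C; T = -16.3°C
5500–4200 m, dry descent: Δz = 1.3 km ⇒ ΔT = +12.61°C; T = -3.69°C

-3.69°C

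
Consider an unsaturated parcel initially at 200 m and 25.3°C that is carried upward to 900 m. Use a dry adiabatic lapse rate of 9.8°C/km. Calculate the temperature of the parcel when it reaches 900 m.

200–900 m, dry adiabatic: Δz = 0.7 km ⇒ ΔT = -6.86°C; T = 18.44°C

18.44°C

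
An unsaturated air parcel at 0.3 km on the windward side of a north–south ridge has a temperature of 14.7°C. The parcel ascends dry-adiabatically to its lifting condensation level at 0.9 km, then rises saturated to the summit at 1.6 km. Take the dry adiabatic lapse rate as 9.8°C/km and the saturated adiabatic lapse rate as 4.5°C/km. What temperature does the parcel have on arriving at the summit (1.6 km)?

5.67°C

300–900 m, dry: Δz = 0.6 km ⇒ ΔT = -5.88°C; T = 8.82°C
900–1600 m, saturated: Δz = 0.7 km ⇒ ΔT = -3.15°C; T = 5.67°C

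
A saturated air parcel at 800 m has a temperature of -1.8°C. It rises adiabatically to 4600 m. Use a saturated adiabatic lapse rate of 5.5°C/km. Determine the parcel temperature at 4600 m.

800 → 4600 m (saturated adiabatic, 5.5°C/km): ΔT = -5.5 × 3.8 = -20.9°C → T = -22.7°C

-22.7°C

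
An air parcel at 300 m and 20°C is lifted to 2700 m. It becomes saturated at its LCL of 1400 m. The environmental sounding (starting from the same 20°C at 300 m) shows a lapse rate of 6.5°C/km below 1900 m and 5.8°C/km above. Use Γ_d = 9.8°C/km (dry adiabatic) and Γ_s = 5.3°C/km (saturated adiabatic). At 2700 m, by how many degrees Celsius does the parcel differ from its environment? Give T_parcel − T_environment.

Parcel:
  From 300 m to 1400 m (dry): cools by 9.8 × 1.1 = 10.78°C, giving 9.22°C.
  From 1400 m to 2700 m (saturated): cools by 5.3 × 1.3 = 6.89°C, giving 2.33°C.
Environment:
  From 300 m to 1900 m (environment, lower layer): cools by 6.5 × 1.6 = 10.4°C, giving 9.6°C.
  From 1900 m to 2700 m (environment, upper layer): cools by 5.8 × 0.8 = 4.64°C, giving 4.96°C.
T_parcel − T_env = 2.33 − 4.96 = -2.63°C

-2.63°C (parcel cooler than environment)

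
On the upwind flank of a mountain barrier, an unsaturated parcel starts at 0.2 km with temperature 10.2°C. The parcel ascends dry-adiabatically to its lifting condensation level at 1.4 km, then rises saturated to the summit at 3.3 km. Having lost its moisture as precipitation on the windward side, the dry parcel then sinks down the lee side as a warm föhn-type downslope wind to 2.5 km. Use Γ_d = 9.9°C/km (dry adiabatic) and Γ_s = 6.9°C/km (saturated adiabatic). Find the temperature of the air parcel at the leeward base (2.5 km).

-6.87°C

Dry to 1400 m: -9.9 × 1.2 km = -11.88°C, so T = -1.68°C.
Saturated to 3300 m: -6.9 × 1.9 km = -13.11°C, so T = -14.79°C.
Dry descent to 2500 m: +9.9 × 0.8 km = +7.92°C, so T = -6.87°C.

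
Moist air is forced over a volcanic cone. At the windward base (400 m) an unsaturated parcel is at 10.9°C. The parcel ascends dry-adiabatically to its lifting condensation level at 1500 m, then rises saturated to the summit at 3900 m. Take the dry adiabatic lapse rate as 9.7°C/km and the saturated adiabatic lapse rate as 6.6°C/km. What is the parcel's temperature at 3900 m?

-15.61°C

Dry to 1500 m: -9.7 × 1.1 km = -10.67°C, so T = 0.23°C.
Saturated to 3900 m: -6.6 × 2.4 km = -15.84°C, so T = -15.61°C.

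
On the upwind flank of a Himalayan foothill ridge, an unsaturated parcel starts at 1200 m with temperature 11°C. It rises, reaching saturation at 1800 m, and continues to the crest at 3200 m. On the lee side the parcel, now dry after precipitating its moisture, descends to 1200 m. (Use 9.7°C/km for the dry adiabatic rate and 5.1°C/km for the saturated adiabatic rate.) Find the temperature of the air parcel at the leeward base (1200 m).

1200 → 1800 m (dry, 9.7°C/km): ΔT = -9.7 × 0.6 = -5.82°C → T = 5.18°C
1800 → 3200 m (saturated, 5.1°C/km): ΔT = -5.1 × 1.4 = -7.14°C → T = -1.96°C
3200 → 1200 m (dry descent, 9.7°C/km): ΔT = +9.7 × 2 = +19.4°C → T = 17.44°C

17.44°C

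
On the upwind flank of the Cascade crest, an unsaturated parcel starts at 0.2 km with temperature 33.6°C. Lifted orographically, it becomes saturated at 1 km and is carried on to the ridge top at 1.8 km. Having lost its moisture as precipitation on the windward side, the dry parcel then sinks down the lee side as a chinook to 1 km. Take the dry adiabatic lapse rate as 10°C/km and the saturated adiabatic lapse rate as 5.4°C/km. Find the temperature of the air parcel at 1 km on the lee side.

Dry to 1000 m: -10 × 0.8 km = -8°C, so T = 25.6°C.
Saturated to 1800 m: -5.4 × 0.8 km = -4.32°C, so T = 21.28°C.
Dry descent to 1000 m: +10 × 0.8 km = +8°C, so T = 29.28°C.

29.28°C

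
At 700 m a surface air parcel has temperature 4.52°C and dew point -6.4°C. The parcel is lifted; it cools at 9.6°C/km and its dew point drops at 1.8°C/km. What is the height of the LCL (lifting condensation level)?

T and T_d converge at 9.6 − 1.8 = 7.8°C per km
Height above start = (4.52 − (-6.4)) / 7.8 = 1.4 km
LCL altitude = 700 m + 1400 m = 2100 m

2100 m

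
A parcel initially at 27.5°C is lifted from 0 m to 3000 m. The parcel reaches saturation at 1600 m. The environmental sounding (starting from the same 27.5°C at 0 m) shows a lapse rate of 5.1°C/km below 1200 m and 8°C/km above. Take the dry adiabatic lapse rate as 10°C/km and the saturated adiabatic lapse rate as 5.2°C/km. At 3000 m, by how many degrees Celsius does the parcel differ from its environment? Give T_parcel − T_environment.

Parcel:
  0 → 1600 m (dry, 10°C/km): ΔT = -10 × 1.6 = -16°C → T = 11.5°C
  1600 → 3000 m (saturated, 5.2°C/km): ΔT = -5.2 × 1.4 = -7.28°C → T = 4.22°C
Environment:
  0 → 1200 m (environment, lower layer, 5.1°C/km): ΔT = -5.1 × 1.2 = -6.12°C → T = 21.38°C
  1200 → 3000 m (environment, upper layer, 8°C/km): ΔT = -8 × 1.8 = -14.4°C → T = 6.98°C
T_parcel − T_env = 4.22 − 6.98 = -2.76°C

-2.76°C (parcel cooler than environment)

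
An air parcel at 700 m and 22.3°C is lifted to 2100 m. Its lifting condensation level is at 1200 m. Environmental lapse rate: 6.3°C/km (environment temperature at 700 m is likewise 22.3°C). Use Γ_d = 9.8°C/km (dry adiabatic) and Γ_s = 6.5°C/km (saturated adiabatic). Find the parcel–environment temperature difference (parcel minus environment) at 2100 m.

-1.93°C (parcel cooler than environment)

Parcel:
  Dry to 1200 m: -9.8 × 0.5 km = -4.9°C, so T = 17.4°C.
  Saturated to 2100 m: -6.5 × 0.9 km = -5.85°C, so T = 11.55°C.
Environment:
  Environment to 2100 m: -6.3 × 1.4 km = -8.82°C, so T = 13.48°C.
T_parcel − T_env = 11.55 − 13.48 = -1.93°C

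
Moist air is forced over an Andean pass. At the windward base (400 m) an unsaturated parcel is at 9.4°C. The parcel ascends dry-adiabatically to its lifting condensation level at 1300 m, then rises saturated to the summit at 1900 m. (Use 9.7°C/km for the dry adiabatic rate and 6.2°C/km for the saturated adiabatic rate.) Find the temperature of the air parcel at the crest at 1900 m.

-3.05°C

400 → 1300 m (dry, 9.7°C/km): ΔT = -9.7 × 0.9 = -8.73°C → T = 0.67°C
1300 → 1900 m (saturated, 6.2°C/km): ΔT = -6.2 × 0.6 = -3.72°C → T = -3.05°C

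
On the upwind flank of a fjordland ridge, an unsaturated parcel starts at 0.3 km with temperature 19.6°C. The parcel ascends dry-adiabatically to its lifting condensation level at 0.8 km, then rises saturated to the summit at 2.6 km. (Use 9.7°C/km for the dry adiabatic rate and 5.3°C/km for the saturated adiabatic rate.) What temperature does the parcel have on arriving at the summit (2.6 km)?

5.21°C

Dry to 800 m: -9.7 × 0.5 km = -4.85°C, so T = 14.75°C.
Saturated to 2600 m: -5.3 × 1.8 km = -9.54°C, so T = 5.21°C.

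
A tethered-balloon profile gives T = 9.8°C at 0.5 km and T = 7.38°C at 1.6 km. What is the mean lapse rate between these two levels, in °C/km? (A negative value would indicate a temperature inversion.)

2.2°C/km

Γ = −ΔT/Δz = (9.8 − 7.38) / (1600 − 500) m
  = 2.42°C / 1.1 km = 2.2°C/km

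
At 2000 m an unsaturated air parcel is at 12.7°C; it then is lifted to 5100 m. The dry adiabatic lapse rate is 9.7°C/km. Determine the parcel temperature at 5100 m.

2000–5100 m, dry adiabatic: Δz = 3.1 km ⇒ ΔT = -30.07°C; T = -17.37°C

-17.37°C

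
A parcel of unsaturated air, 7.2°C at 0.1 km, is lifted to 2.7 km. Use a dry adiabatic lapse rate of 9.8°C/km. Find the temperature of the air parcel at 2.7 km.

Dry adiabatic to 2700 m: -9.8 × 2.6 km = -25.48°C, so T = -18.28°C.

-18.28°C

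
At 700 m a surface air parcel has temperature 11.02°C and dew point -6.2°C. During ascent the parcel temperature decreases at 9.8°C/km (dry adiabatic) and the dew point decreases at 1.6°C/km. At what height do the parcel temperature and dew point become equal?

T and T_d converge at 9.8 − 1.6 = 8.2°C per km
Height above start = (11.02 − (-6.2)) / 8.2 = 2.1 km
LCL altitude = 700 m + 2100 m = 2800 m

2800 m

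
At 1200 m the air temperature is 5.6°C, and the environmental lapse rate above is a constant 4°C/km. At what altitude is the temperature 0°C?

2600 m

Height above start = (5.6 − 0) / 4 = 1.4 km
Altitude = 1200 m + 1400 m = 2600 m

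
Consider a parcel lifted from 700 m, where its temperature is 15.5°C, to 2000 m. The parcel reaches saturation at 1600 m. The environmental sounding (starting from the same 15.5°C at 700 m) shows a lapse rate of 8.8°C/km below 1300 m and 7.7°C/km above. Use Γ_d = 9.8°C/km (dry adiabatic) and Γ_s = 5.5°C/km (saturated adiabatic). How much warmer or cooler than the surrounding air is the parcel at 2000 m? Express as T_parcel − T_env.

-0.35°C (parcel cooler than environment)

Parcel:
  Dry to 1600 m: -9.8 × 0.9 km = -8.82°C, so T = 6.68°C.
  Saturated to 2000 m: -5.5 × 0.4 km = -2.2°C, so T = 4.48°C.
Environment:
  Environment, lower layer to 1300 m: -8.8 × 0.6 km = -5.28°C, so T = 10.22°C.
  Environment, upper layer to 2000 m: -7.7 × 0.7 km = -5.39°C, so T = 4.83°C.
T_parcel − T_env = 4.48 − 4.83 = -0.35°C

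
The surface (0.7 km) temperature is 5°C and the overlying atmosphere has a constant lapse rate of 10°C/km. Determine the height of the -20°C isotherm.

Height above start = (5 − (-20)) / 10 = 2.5 km
Altitude = 700 m + 2500 m = 3200 m

3.2 km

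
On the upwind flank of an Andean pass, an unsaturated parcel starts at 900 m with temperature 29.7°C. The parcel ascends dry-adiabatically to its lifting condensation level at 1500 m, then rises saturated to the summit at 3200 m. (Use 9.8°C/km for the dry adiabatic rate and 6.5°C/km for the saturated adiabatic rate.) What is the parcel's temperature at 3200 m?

From 900 m to 1500 m (dry): cools by 9.8 × 0.6 = 5.88°C, giving 23.82°C.
From 1500 m to 3200 m (saturated): cools by 6.5 × 1.7 = 11.05°C, giving 12.77°C.

12.77°C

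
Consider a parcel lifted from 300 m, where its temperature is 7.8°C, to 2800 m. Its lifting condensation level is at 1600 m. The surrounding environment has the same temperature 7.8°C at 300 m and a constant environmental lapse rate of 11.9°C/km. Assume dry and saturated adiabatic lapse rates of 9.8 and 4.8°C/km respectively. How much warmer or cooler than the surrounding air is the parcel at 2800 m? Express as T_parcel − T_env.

+11.25°C (parcel warmer than environment)

Parcel:
  300–1600 m, dry: Δz = 1.3 km ⇒ ΔT = -12.74°C; T = -4.94°C
  1600–2800 m, saturated: Δz = 1.2 km ⇒ ΔT = -5.76°C; T = -10.7°C
Environment:
  300–2800 m, environment: Δz = 2.5 km ⇒ ΔT = -29.75°C; T = -21.95°C
T_parcel − T_env = -10.7 − (-21.95) = +11.25°C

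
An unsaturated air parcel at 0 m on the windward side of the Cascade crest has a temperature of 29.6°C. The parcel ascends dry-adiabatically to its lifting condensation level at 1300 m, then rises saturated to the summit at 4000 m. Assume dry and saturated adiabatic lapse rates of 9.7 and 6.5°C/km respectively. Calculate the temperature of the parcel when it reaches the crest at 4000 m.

0–1300 m, dry: Δz = 1.3 km ⇒ ΔT = -12.61°C; T = 16.99°C
1300–4000 m, saturated: Δz = 2.7 km ⇒ ΔT = -17.55°C; T = -0.56°C

-0.56°C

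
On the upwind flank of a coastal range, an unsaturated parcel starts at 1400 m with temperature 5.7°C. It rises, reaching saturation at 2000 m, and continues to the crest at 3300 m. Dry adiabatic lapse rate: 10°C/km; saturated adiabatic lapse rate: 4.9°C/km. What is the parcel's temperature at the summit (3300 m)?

-6.67°C

1400 → 2000 m (dry, 10°C/km): ΔT = -10 × 0.6 = -6°C → T = -0.3°C
2000 → 3300 m (saturated, 4.9°C/km): ΔT = -4.9 × 1.3 = -6.37°C → T = -6.67°C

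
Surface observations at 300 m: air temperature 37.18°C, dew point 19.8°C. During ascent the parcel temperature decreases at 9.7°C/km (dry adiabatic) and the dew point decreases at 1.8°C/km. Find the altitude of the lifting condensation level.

2500 m

T and T_d converge at 9.7 − 1.8 = 7.9°C per km
Height above start = (37.18 − 19.8) / 7.9 = 2.2 km
LCL altitude = 300 m + 2200 m = 2500 m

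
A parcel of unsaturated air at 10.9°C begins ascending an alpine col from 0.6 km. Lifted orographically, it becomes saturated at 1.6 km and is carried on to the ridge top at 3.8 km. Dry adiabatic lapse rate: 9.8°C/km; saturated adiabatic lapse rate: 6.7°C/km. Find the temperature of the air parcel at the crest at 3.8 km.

Dry to 1600 m: -9.8 × 1 km = -9.8°C, so T = 1.1°C.
Saturated to 3800 m: -6.7 × 2.2 km = -14.74°C, so T = -13.64°C.

-13.64°C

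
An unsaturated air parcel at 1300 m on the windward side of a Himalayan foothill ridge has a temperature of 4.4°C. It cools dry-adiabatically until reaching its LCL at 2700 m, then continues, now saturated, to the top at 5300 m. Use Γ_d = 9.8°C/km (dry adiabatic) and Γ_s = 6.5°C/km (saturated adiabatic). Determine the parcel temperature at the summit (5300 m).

1300 → 2700 m (dry, 9.8°C/km): ΔT = -9.8 × 1.4 = -13.72°C → T = -9.32°C
2700 → 5300 m (saturated, 6.5°C/km): ΔT = -6.5 × 2.6 = -16.9°C → T = -26.22°C

-26.22°C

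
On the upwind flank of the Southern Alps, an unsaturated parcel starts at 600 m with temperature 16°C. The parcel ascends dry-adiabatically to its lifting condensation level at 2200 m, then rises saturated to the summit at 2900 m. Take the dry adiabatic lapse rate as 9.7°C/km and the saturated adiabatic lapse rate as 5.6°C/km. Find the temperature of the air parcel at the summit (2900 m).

From 600 m to 2200 m (dry): cools by 9.7 × 1.6 = 15.52°C, giving 0.48°C.
From 2200 m to 2900 m (saturated): cools by 5.6 × 0.7 = 3.92°C, giving -3.44°C.

-3.44°C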